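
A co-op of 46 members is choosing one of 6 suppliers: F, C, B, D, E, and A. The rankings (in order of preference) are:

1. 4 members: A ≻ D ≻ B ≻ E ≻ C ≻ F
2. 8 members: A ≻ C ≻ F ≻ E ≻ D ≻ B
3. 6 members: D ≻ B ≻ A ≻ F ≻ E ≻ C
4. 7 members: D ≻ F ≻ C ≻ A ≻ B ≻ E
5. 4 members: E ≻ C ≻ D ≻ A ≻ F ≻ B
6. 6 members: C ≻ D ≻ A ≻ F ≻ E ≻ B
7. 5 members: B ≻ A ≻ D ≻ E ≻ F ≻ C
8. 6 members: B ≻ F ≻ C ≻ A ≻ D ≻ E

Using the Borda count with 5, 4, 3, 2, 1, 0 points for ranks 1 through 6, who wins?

F: 4·0 + 8·3 + 6·2 + 7·4 + 4·1 + 6·2 + 5·1 + 6·4 = 109
C: 4·1 + 8·4 + 6·0 + 7·3 + 4·4 + 6·5 + 5·0 + 6·3 = 121
B: 4·3 + 8·0 + 6·4 + 7·1 + 4·0 + 6·0 + 5·5 + 6·5 = 98
D: 4·4 + 8·1 + 6·5 + 7·5 + 4·3 + 6·4 + 5·3 + 6·1 = 146
E: 4·2 + 8·2 + 6·1 + 7·0 + 4·5 + 6·1 + 5·2 + 6·0 = 66
A: 4·5 + 8·5 + 6·3 + 7·2 + 4·2 + 6·3 + 5·4 + 6·2 = 150
A has the highest Borda score (150).

A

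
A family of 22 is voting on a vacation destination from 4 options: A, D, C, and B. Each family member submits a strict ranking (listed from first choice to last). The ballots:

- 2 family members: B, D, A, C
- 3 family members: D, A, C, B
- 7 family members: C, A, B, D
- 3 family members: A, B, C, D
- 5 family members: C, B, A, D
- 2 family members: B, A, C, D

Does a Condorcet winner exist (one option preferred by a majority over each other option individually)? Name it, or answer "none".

C

C vs A: 12–10 for C.
C vs D: 17–5 for C.
C vs B: 15–7 for C.
C beats every other option head-to-head.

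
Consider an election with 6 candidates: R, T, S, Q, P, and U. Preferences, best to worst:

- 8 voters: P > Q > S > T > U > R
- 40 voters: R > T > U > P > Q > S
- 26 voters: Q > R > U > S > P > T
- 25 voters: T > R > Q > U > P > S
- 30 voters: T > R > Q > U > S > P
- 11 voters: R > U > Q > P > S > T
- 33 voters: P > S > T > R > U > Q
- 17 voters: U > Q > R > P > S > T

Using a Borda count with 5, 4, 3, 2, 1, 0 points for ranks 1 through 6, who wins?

R: 8·0 + 40·5 + 26·4 + 25·4 + 30·4 + 11·5 + 33·2 + 17·3 = 696
T: 8·2 + 40·4 + 26·0 + 25·5 + 30·5 + 11·0 + 33·3 + 17·0 = 550
S: 8·3 + 40·0 + 26·2 + 25·0 + 30·1 + 11·1 + 33·4 + 17·1 = 266
Q: 8·4 + 40·1 + 26·5 + 25·3 + 30·3 + 11·3 + 33·0 + 17·4 = 468
P: 8·5 + 40·2 + 26·1 + 25·1 + 30·0 + 11·2 + 33·5 + 17·2 = 392
U: 8·1 + 40·3 + 26·3 + 25·2 + 30·2 + 11·4 + 33·1 + 17·5 = 478
R has the highest Borda score (696).

R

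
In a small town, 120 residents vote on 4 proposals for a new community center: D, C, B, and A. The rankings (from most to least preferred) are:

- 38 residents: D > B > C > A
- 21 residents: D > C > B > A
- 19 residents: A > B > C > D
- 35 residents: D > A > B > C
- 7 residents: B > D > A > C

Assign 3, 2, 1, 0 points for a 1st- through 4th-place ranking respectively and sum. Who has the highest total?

D

D: 38·3 + 21·3 + 19·0 + 35·3 + 7·2 = 296
C: 38·1 + 21·2 + 19·1 + 35·0 + 7·0 = 99
B: 38·2 + 21·1 + 19·2 + 35·1 + 7·3 = 191
A: 38·0 + 21·0 + 19·3 + 35·2 + 7·1 = 134
D has the highest Borda score (296).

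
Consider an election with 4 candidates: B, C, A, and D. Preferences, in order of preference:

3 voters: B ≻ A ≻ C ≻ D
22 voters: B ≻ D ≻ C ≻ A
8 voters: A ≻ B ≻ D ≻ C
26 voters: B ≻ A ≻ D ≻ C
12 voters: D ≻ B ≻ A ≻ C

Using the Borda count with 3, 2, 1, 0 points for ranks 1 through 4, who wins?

B: 3·3 + 22·3 + 8·2 + 26·3 + 12·2 = 193
C: 3·1 + 22·1 + 8·0 + 26·0 + 12·0 = 25
A: 3·2 + 22·0 + 8·3 + 26·2 + 12·1 = 94
D: 3·0 + 22·2 + 8·1 + 26·1 + 12·3 = 114
B has the highest Borda score (193).

B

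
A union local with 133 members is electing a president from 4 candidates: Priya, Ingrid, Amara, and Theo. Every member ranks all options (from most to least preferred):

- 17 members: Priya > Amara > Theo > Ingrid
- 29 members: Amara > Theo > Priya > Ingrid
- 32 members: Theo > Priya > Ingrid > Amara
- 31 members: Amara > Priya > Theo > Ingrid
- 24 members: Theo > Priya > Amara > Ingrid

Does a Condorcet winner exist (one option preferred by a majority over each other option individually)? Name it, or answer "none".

Checking pairwise contests:
Theo beats Priya 85–48.
Priya beats Ingrid 133–0.
Priya beats Amara 73–60.
Amara beats Theo 77–56.
Every option loses at least one head-to-head, so there is no Condorcet winner.

none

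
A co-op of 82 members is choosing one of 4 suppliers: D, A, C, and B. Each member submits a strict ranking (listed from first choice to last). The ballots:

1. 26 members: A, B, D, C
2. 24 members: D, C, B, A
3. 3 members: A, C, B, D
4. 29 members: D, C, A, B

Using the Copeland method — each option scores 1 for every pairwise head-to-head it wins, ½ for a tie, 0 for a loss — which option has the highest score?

D

D: beats A, C, and B → score 3.
A: beats B; loses to D and C → score 1.
C: beats A and B; loses to D → score 2.
B: loses to D, A, and C → score 0.
D has the best pairwise record.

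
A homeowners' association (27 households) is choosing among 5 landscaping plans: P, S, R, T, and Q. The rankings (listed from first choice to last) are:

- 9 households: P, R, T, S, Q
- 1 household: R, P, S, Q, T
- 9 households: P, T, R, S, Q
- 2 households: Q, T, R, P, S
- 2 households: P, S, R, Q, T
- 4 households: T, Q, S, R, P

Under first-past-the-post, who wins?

P

First-place votes: P 20, S 0, R 1, T 4, Q 2.
P has the most first-place votes.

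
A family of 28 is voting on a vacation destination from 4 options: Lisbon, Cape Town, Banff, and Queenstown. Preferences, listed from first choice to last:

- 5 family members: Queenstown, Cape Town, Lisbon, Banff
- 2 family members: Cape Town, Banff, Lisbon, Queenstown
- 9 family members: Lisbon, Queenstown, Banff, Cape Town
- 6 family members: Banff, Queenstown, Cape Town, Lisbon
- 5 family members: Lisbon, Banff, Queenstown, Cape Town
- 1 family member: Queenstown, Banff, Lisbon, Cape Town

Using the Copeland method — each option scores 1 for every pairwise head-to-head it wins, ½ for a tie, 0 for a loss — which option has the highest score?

Lisbon: beats Cape Town, Banff, and Queenstown → score 3.
Cape Town: loses to Lisbon, Banff, and Queenstown → score 0.
Banff: beats Cape Town; loses to Lisbon and Queenstown → score 1.
Queenstown: beats Cape Town and Banff; loses to Lisbon → score 2.
Lisbon has the best pairwise record.

Lisbon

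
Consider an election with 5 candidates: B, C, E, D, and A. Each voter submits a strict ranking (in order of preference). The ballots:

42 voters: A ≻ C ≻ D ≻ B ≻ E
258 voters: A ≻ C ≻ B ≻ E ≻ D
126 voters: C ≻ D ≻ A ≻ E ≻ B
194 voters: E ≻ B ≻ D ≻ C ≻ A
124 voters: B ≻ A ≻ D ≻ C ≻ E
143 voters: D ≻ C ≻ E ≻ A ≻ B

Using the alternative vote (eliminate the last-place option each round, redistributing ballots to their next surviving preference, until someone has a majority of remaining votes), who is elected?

D

Round 1: B 124, C 126, E 194, D 143, A 300. Eliminate B.
Round 2: C 126, E 194, D 143, A 424. Eliminate C.
Round 3: E 194, D 269, A 424. Eliminate E.
Round 4: D 463, A 424. D has a majority.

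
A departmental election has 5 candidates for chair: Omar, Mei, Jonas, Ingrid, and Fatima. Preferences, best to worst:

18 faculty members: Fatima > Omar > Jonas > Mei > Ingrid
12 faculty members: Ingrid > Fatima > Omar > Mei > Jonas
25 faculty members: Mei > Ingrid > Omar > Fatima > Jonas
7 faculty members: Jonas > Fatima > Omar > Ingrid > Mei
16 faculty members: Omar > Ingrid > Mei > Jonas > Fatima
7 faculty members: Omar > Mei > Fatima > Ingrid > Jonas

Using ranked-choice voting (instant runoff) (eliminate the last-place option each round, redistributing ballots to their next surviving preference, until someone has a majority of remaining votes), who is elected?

Round 1: Omar 23, Mei 25, Jonas 7, Ingrid 12, Fatima 18. Eliminate Jonas.
Round 2: Omar 23, Mei 25, Ingrid 12, Fatima 25. Eliminate Ingrid.
Round 3: Omar 23, Mei 25, Fatima 37. Eliminate Omar.
Round 4: Mei 48, Fatima 37. Mei has a majority.

Mei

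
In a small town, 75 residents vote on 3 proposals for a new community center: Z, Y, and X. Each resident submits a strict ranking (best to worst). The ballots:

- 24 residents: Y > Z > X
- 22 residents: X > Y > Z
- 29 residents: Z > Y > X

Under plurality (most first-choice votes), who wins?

Z

First-place votes: Z 29, Y 24, X 22.
Z has the most first-place votes.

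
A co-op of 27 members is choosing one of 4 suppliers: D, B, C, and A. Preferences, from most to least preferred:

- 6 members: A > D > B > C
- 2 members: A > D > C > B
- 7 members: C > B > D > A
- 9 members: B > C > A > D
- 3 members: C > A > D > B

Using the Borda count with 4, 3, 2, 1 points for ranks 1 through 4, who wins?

D: 6·3 + 2·3 + 7·2 + 9·1 + 3·2 = 53
B: 6·2 + 2·1 + 7·3 + 9·4 + 3·1 = 74
C: 6·1 + 2·2 + 7·4 + 9·3 + 3·4 = 77
A: 6·4 + 2·4 + 7·1 + 9·2 + 3·3 = 66
C has the highest Borda score (77).

C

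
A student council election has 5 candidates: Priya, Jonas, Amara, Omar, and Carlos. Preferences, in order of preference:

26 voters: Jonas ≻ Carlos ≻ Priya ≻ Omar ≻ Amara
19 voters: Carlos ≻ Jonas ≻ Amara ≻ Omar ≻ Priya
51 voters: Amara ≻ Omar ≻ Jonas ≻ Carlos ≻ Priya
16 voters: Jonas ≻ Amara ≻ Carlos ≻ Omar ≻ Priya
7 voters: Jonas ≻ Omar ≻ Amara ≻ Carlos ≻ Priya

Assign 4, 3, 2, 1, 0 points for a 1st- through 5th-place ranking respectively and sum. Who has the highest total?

Jonas

Priya: 26·2 + 19·0 + 51·0 + 16·0 + 7·0 = 52
Jonas: 26·4 + 19·3 + 51·2 + 16·4 + 7·4 = 355
Amara: 26·0 + 19·2 + 51·4 + 16·3 + 7·2 = 304
Omar: 26·1 + 19·1 + 51·3 + 16·1 + 7·3 = 235
Carlos: 26·3 + 19·4 + 51·1 + 16·2 + 7·1 = 244
Jonas has the highest Borda score (355).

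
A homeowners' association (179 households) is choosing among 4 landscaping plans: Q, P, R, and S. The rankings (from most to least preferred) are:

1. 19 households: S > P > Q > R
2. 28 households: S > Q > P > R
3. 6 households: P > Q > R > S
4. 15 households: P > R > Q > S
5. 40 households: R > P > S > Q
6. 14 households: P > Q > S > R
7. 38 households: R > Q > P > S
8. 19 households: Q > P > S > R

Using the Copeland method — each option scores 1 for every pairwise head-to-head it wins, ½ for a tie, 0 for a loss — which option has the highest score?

Q: beats S; loses to P and R → score 1.
P: beats Q, R, and S → score 3.
R: beats Q and S; loses to P → score 2.
S: loses to Q, P, and R → score 0.
P has the best pairwise record.

P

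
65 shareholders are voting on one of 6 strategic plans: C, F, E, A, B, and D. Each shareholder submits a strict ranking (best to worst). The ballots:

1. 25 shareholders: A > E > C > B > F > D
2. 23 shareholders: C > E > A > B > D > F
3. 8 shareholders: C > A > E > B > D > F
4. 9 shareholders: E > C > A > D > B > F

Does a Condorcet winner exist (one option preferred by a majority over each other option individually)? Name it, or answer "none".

Checking pairwise contests:
E beats C 34–31.
C beats F 65–0.
A beats E 33–32.
C beats A 40–25.
C beats B 65–0.
C beats D 65–0.
Every option loses at least one head-to-head, so there is no Condorcet winner.

none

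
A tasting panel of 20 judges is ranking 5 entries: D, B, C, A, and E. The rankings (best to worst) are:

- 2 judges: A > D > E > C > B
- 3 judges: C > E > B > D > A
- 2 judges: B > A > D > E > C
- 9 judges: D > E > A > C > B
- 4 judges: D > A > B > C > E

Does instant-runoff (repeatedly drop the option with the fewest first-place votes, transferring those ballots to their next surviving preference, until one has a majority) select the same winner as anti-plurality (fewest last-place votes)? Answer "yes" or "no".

yes

Instant-runoff — R1 D 13, B 2, C 3, A 2, E 0 (D winner). Winner: D.
Anti-plurality — last-place votes: D 0, B 11, C 2, A 3, E 4. Winner: D.
The two methods agree.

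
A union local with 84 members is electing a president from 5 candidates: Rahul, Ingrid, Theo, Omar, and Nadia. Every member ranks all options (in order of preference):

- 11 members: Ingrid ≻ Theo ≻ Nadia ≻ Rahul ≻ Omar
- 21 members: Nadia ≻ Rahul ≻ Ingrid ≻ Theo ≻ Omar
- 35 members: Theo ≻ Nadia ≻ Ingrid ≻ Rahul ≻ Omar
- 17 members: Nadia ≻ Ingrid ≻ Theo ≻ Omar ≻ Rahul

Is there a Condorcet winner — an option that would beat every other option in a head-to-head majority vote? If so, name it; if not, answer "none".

none

Checking pairwise contests:
Ingrid beats Rahul 63–21.
Nadia beats Ingrid 73–11.
Ingrid beats Theo 49–35.
Rahul beats Omar 67–17.
Theo beats Nadia 46–38.
Every option loses at least one head-to-head, so there is no Condorcet winner.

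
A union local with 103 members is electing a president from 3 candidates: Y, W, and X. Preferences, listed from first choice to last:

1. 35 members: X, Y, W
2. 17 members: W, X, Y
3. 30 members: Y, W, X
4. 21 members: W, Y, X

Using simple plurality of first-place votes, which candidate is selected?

W

First-place votes: Y 30, W 38, X 35.
W has the most first-place votes.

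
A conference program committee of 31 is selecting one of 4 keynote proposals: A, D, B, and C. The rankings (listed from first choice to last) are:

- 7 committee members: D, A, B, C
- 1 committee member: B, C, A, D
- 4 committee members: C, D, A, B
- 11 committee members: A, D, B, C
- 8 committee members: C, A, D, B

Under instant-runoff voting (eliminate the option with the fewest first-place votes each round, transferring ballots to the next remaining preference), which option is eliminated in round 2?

D

Round 1: A 11, D 7, B 1, C 12. Eliminate B.
Round 2: A 11, D 7, C 13. Eliminate D.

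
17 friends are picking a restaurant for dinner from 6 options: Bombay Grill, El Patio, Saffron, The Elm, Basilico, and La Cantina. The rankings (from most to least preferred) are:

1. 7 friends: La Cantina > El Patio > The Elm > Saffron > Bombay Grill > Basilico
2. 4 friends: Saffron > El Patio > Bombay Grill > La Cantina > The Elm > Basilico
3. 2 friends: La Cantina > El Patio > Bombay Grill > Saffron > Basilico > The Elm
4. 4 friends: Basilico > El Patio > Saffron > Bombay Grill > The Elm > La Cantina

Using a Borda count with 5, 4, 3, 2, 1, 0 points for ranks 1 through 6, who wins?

El Patio

Bombay Grill: 7·1 + 4·3 + 2·3 + 4·2 = 33
El Patio: 7·4 + 4·4 + 2·4 + 4·4 = 68
Saffron: 7·2 + 4·5 + 2·2 + 4·3 = 50
The Elm: 7·3 + 4·1 + 2·0 + 4·1 = 29
Basilico: 7·0 + 4·0 + 2·1 + 4·5 = 22
La Cantina: 7·5 + 4·2 + 2·5 + 4·0 = 53
El Patio has the highest Borda score (68).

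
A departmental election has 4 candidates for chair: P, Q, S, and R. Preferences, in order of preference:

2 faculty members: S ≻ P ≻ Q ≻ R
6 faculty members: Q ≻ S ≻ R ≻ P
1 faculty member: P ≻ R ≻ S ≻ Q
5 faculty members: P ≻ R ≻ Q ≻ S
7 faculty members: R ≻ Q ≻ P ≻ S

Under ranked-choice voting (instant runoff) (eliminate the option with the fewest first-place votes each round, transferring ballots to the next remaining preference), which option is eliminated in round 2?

Q

Round 1: P 6, Q 6, S 2, R 7. Eliminate S.
Round 2: P 8, Q 6, R 7. Eliminate Q.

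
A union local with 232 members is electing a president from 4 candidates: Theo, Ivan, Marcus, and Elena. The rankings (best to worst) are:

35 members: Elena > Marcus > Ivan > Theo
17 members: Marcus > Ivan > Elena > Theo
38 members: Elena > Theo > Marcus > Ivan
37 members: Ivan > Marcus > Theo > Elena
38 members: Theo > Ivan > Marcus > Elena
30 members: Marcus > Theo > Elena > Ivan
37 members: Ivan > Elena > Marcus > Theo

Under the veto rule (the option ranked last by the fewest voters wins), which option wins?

Last-place votes: Theo 89, Ivan 68, Marcus 0, Elena 75.
Marcus is ranked last by the fewest voters, so Marcus wins.

Marcus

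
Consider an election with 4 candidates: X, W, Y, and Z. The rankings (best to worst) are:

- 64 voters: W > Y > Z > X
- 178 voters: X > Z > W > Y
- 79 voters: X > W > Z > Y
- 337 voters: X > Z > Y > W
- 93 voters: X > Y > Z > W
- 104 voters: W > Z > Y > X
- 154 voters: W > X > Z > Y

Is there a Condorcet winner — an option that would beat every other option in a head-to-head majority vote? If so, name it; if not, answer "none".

X vs W: 687–322 for X.
X vs Y: 841–168 for X.
X vs Z: 841–168 for X.
X beats every other option head-to-head.

X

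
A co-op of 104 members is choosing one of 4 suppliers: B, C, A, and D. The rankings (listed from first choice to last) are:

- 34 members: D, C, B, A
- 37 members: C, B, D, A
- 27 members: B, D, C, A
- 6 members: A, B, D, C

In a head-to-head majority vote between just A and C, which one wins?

C

Voters preferring A to C: 6; preferring C to A: 98.
C wins the head-to-head.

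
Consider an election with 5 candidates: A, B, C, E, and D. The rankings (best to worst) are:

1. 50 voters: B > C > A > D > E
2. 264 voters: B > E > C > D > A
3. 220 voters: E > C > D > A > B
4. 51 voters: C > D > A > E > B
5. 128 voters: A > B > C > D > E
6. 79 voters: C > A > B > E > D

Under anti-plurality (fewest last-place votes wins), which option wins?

C

Last-place votes: A 264, B 271, C 0, E 178, D 79.
C is ranked last by the fewest voters, so C wins.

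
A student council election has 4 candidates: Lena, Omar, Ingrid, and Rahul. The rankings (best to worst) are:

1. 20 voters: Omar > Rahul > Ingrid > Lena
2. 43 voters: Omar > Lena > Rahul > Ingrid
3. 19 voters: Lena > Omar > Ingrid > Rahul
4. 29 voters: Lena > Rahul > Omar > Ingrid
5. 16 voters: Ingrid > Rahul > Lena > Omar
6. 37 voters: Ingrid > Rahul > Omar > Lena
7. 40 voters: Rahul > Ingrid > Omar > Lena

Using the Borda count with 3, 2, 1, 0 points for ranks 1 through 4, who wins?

Lena: 20·0 + 43·2 + 19·3 + 29·3 + 16·1 + 37·0 + 40·0 = 246
Omar: 20·3 + 43·3 + 19·2 + 29·1 + 16·0 + 37·1 + 40·1 = 333
Ingrid: 20·1 + 43·0 + 19·1 + 29·0 + 16·3 + 37·3 + 40·2 = 278
Rahul: 20·2 + 43·1 + 19·0 + 29·2 + 16·2 + 37·2 + 40·3 = 367
Rahul has the highest Borda score (367).

Rahul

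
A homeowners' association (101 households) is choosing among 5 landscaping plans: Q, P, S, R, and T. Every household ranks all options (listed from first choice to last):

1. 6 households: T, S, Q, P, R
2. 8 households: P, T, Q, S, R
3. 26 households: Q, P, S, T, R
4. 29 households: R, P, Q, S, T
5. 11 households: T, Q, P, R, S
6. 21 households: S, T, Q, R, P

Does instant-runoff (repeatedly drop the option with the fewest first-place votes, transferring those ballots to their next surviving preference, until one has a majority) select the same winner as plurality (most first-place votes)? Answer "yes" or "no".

no

Instant-runoff — R1 Q 26, P 8, S 21, R 29, T 17 (P out); R2 Q 26, S 21, R 29, T 25 (S out); R3 Q 26, R 29, T 46 (Q out); R4 R 29, T 72 (T winner). Winner: T.
Plurality — first-place votes: Q 26, P 8, S 21, R 29, T 17. Winner: R.
The two methods disagree.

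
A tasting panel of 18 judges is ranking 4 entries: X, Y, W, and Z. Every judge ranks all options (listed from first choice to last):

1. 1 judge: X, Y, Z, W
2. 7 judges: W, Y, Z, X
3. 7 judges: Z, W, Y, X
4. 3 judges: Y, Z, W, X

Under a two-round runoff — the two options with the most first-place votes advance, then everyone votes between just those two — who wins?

Z

Round 1 first-place votes: X 1, Y 3, W 7, Z 7.
Z and W advance.
Runoff: Z is preferred to W by 11 voters; W by 7.
Z wins the runoff.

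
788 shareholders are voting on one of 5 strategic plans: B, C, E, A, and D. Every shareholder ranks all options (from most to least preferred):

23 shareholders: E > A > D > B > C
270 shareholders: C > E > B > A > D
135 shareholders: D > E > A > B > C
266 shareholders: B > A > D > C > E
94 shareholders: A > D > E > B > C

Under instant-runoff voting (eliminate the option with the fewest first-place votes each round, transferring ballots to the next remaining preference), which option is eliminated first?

Round 1: B 266, C 270, E 23, A 94, D 135. Eliminate E.

E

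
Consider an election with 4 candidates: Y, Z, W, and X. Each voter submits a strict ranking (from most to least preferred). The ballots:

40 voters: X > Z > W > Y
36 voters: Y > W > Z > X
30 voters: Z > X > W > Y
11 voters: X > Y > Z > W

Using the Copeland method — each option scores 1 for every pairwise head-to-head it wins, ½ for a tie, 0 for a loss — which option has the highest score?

Z

Y: loses to Z, W, and X → score 0.
Z: beats Y, W, and X → score 3.
W: beats Y; loses to Z and X → score 1.
X: beats Y and W; loses to Z → score 2.
Z has the best pairwise record.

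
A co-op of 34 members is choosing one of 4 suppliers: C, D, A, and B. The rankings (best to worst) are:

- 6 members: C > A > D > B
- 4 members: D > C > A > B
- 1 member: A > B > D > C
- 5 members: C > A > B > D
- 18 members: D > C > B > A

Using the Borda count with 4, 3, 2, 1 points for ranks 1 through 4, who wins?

C: 6·4 + 4·3 + 1·1 + 5·4 + 18·3 = 111
D: 6·2 + 4·4 + 1·2 + 5·1 + 18·4 = 107
A: 6·3 + 4·2 + 1·4 + 5·3 + 18·1 = 63
B: 6·1 + 4·1 + 1·3 + 5·2 + 18·2 = 59
C has the highest Borda score (111).

C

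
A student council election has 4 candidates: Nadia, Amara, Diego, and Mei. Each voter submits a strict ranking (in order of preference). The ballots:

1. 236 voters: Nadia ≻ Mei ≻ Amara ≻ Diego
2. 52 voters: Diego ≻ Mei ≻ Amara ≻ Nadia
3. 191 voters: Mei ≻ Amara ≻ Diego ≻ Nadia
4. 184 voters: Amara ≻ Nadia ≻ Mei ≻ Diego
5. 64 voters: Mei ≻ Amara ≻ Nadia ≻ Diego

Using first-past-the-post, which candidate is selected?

First-place votes: Nadia 236, Amara 184, Diego 52, Mei 255.
Mei has the most first-place votes.

Mei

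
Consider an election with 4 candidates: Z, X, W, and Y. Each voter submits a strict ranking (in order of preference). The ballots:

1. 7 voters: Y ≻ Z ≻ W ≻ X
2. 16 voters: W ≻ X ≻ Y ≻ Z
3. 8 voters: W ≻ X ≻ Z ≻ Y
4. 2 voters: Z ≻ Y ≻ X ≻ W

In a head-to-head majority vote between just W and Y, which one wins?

Voters preferring W to Y: 24; preferring Y to W: 9.
W wins the head-to-head.

W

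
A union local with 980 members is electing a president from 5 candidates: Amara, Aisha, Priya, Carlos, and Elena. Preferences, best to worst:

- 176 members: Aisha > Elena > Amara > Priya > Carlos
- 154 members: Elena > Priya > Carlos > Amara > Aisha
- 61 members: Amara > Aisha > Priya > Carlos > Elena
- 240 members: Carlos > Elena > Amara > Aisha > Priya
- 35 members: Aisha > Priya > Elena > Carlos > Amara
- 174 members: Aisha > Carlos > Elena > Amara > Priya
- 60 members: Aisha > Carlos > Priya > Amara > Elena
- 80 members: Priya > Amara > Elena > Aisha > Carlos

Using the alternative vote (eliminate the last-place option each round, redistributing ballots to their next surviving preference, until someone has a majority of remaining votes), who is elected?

Aisha

Round 1: Amara 61, Aisha 445, Priya 80, Carlos 240, Elena 154. Eliminate Amara.
Round 2: Aisha 506, Priya 80, Carlos 240, Elena 154. Aisha has a majority.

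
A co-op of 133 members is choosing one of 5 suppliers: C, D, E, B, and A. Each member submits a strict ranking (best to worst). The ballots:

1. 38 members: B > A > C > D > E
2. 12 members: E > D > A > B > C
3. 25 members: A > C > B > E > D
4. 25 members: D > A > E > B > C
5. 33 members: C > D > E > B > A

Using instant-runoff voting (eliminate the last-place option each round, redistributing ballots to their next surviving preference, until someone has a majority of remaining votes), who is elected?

Round 1: C 33, D 25, E 12, B 38, A 25. Eliminate E.
Round 2: C 33, D 37, B 38, A 25. Eliminate A.
Round 3: C 58, D 37, B 38. Eliminate D.
Round 4: C 58, B 75. B has a majority.

B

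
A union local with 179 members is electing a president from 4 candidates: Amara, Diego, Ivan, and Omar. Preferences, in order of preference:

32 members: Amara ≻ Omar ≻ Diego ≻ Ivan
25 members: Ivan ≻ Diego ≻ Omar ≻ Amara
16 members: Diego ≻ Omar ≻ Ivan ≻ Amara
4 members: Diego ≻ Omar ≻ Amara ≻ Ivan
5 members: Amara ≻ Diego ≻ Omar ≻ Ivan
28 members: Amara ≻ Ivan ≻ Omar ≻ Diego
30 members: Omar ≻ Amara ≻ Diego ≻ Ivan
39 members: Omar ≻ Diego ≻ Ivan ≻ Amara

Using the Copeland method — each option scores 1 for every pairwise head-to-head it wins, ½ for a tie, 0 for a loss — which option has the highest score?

Amara: beats Diego and Ivan; loses to Omar → score 2.
Diego: beats Ivan; loses to Amara and Omar → score 1.
Ivan: loses to Amara, Diego, and Omar → score 0.
Omar: beats Amara, Diego, and Ivan → score 3.
Omar has the best pairwise record.

Omar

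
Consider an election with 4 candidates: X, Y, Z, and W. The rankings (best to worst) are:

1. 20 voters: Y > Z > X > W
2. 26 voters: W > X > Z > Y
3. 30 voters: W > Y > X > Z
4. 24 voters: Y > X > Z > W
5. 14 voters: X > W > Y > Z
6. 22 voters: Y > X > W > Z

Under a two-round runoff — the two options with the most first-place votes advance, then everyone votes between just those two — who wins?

W

Round 1 first-place votes: X 14, Y 66, Z 0, W 56.
Y and W advance.
Runoff: Y is preferred to W by 66 voters; W by 70.
W wins the runoff.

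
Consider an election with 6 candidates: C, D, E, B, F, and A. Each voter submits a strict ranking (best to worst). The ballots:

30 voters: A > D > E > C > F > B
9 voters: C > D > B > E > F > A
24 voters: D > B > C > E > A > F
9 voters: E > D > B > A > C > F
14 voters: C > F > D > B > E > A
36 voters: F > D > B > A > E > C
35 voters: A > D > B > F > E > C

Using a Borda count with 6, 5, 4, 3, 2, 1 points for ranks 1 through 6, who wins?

D

C: 30·3 + 9·6 + 24·4 + 9·2 + 14·6 + 36·1 + 35·1 = 413
D: 30·5 + 9·5 + 24·6 + 9·5 + 14·4 + 36·5 + 35·5 = 795
E: 30·4 + 9·3 + 24·3 + 9·6 + 14·2 + 36·2 + 35·2 = 443
B: 30·1 + 9·4 + 24·5 + 9·4 + 14·3 + 36·4 + 35·4 = 548
F: 30·2 + 9·2 + 24·1 + 9·1 + 14·5 + 36·6 + 35·3 = 502
A: 30·6 + 9·1 + 24·2 + 9·3 + 14·1 + 36·3 + 35·6 = 596
D has the highest Borda score (795).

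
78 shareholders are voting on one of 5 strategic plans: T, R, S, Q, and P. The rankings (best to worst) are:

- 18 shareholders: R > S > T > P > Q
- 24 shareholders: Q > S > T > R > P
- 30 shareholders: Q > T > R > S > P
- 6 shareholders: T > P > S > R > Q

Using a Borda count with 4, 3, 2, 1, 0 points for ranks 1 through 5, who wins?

Q

T: 18·2 + 24·2 + 30·3 + 6·4 = 198
R: 18·4 + 24·1 + 30·2 + 6·1 = 162
S: 18·3 + 24·3 + 30·1 + 6·2 = 168
Q: 18·0 + 24·4 + 30·4 + 6·0 = 216
P: 18·1 + 24·0 + 30·0 + 6·3 = 36
Q has the highest Borda score (216).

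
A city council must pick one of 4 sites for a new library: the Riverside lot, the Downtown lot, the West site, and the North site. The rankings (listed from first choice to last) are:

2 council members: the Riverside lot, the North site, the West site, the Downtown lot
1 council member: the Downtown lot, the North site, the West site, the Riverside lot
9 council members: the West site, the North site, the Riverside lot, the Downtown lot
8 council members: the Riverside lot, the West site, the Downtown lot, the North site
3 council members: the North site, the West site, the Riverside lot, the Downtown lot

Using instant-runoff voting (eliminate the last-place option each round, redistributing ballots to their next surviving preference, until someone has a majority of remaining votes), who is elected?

Round 1: the Riverside lot 10, the Downtown lot 1, the West site 9, the North site 3. Eliminate the Downtown lot.
Round 2: the Riverside lot 10, the West site 9, the North site 4. Eliminate the North site.
Round 3: the Riverside lot 10, the West site 13. The West site has a majority.

the West site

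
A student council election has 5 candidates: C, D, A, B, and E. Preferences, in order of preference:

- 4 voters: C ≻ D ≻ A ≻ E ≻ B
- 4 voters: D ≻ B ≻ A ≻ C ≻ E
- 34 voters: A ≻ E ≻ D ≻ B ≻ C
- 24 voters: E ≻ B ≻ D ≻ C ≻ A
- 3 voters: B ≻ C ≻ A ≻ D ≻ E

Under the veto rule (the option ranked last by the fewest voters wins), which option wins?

D

Last-place votes: C 34, D 0, A 24, B 4, E 7.
D is ranked last by the fewest voters, so D wins.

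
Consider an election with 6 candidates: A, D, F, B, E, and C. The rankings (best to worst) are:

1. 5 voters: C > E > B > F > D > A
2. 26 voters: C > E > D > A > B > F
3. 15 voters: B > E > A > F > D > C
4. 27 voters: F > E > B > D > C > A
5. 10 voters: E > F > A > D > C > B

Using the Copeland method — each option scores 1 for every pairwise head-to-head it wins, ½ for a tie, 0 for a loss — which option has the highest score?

E

A: loses to D, F, B, E, and C → score 0.
D: beats A and C; loses to F, B, and E → score 2.
F: beats A, D, and C; loses to B and E → score 3.
B: beats A, D, F, and C; loses to E → score 4.
E: beats A, D, F, B, and C → score 5.
C: beats A; loses to D, F, B, and E → score 1.
E has the best pairwise record.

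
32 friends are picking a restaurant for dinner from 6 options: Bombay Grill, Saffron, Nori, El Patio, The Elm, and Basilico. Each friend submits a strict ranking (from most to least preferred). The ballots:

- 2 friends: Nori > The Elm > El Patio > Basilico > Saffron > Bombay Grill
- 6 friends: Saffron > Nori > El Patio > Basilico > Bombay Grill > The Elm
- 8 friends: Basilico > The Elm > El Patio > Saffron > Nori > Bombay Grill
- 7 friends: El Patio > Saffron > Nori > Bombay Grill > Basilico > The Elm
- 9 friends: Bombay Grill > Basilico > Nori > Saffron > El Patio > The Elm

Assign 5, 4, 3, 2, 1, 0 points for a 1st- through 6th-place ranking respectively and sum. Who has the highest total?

Basilico

Bombay Grill: 2·0 + 6·1 + 8·0 + 7·2 + 9·5 = 65
Saffron: 2·1 + 6·5 + 8·2 + 7·4 + 9·2 = 94
Nori: 2·5 + 6·4 + 8·1 + 7·3 + 9·3 = 90
El Patio: 2·3 + 6·3 + 8·3 + 7·5 + 9·1 = 92
The Elm: 2·4 + 6·0 + 8·4 + 7·0 + 9·0 = 40
Basilico: 2·2 + 6·2 + 8·5 + 7·1 + 9·4 = 99
Basilico has the highest Borda score (99).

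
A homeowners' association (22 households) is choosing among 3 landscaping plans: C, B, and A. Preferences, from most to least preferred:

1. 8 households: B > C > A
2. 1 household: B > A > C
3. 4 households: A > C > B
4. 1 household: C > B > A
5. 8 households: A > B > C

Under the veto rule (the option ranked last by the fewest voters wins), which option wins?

B

Last-place votes: C 9, B 4, A 9.
B is ranked last by the fewest voters, so B wins.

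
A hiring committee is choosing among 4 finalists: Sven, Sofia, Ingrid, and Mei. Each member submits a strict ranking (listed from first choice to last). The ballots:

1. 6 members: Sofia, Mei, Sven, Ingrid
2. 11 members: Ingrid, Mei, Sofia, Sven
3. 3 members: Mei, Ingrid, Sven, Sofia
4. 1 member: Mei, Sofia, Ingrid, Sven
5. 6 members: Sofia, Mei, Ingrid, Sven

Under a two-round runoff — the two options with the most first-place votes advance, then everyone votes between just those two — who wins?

Ingrid

Round 1 first-place votes: Sven 0, Sofia 12, Ingrid 11, Mei 4.
Sofia and Ingrid advance.
Runoff: Sofia is preferred to Ingrid by 13 voters; Ingrid by 14.
Ingrid wins the runoff.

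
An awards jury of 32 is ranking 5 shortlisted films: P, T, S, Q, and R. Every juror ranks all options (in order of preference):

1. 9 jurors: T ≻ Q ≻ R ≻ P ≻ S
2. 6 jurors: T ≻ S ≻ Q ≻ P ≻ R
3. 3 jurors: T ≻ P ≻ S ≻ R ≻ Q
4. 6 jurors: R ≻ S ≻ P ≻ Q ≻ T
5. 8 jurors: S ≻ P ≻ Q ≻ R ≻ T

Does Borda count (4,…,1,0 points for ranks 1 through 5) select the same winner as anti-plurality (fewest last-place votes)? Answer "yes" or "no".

no

Borda — scores: P 60, T 72, S 74, Q 61, R 53. Winner: S.
Anti-plurality — last-place votes: P 0, T 14, S 9, Q 3, R 6. Winner: P.
The two methods disagree.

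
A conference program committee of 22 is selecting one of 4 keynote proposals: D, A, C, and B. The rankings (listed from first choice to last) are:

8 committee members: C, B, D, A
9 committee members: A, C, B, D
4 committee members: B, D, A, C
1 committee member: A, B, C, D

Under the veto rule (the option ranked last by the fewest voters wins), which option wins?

B

Last-place votes: D 10, A 8, C 4, B 0.
B is ranked last by the fewest voters, so B wins.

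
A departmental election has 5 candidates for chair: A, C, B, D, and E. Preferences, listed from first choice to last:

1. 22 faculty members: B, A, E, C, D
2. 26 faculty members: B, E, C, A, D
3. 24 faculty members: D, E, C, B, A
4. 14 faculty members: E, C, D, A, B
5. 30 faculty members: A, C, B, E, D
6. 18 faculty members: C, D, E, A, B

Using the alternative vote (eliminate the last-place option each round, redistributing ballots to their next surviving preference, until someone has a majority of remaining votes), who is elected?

C

Round 1: A 30, C 18, B 48, D 24, E 14. Eliminate E.
Round 2: A 30, C 32, B 48, D 24. Eliminate D.
Round 3: A 30, C 56, B 48. Eliminate A.
Round 4: C 86, B 48. C has a majority.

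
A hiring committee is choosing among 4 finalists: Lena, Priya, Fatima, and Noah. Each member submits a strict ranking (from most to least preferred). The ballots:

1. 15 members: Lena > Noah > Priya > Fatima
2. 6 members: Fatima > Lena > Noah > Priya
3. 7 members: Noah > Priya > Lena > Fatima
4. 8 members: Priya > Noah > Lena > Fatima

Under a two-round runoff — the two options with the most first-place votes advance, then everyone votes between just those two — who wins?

Round 1 first-place votes: Lena 15, Priya 8, Fatima 6, Noah 7.
Lena and Priya advance.
Runoff: Lena is preferred to Priya by 21 voters; Priya by 15.
Lena wins the runoff.

Lena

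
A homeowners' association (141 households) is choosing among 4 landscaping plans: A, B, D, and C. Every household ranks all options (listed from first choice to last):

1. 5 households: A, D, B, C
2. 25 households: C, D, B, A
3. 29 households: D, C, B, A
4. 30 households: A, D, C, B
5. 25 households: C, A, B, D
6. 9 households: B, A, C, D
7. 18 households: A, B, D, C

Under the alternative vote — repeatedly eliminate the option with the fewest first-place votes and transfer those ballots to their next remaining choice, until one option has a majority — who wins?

C

Round 1: A 53, B 9, D 29, C 50. Eliminate B.
Round 2: A 62, D 29, C 50. Eliminate D.
Round 3: A 62, C 79. C has a majority.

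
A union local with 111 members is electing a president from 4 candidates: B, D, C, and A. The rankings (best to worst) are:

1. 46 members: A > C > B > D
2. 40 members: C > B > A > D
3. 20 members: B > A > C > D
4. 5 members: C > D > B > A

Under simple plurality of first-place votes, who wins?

First-place votes: B 20, D 0, C 45, A 46.
A has the most first-place votes.

A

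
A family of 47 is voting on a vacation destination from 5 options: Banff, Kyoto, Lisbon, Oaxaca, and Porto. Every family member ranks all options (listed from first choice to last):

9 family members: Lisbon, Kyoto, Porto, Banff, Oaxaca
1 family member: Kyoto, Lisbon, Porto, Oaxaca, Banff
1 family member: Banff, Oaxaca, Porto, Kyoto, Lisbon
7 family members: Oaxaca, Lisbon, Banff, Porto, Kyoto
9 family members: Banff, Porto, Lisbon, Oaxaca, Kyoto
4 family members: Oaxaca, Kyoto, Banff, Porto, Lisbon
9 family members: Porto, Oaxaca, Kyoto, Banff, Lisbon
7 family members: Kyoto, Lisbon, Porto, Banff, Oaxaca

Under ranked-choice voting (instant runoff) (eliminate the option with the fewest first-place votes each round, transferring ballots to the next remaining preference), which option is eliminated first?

Round 1: Banff 10, Kyoto 8, Lisbon 9, Oaxaca 11, Porto 9. Eliminate Kyoto.

Kyoto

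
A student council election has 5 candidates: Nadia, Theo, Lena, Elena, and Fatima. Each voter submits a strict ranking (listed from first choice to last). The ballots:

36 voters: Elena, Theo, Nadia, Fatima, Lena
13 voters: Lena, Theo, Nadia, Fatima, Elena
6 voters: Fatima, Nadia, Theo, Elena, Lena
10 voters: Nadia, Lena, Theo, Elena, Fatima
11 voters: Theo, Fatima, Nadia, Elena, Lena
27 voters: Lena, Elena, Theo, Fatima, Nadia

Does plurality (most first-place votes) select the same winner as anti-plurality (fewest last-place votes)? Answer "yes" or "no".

no

Plurality — first-place votes: Nadia 10, Theo 11, Lena 40, Elena 36, Fatima 6. Winner: Lena.
Anti-plurality — last-place votes: Nadia 27, Theo 0, Lena 53, Elena 13, Fatima 10. Winner: Theo.
The two methods disagree.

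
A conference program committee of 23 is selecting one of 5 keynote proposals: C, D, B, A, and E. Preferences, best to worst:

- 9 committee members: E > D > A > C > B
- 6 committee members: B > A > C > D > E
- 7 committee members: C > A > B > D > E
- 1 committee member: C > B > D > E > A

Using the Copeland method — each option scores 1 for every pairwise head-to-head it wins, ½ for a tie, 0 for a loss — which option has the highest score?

A

C: beats D, B, and E; loses to A → score 3.
D: beats E; loses to C, B, and A → score 1.
B: beats D and E; loses to C and A → score 2.
A: beats C, D, B, and E → score 4.
E: loses to C, D, B, and A → score 0.
A has the best pairwise record.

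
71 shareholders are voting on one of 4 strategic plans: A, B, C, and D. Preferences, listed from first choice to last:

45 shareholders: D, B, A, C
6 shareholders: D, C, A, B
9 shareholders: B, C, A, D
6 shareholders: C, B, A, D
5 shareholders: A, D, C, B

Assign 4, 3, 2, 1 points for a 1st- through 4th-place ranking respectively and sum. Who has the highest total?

A: 45·2 + 6·2 + 9·2 + 6·2 + 5·4 = 152
B: 45·3 + 6·1 + 9·4 + 6·3 + 5·1 = 200
C: 45·1 + 6·3 + 9·3 + 6·4 + 5·2 = 124
D: 45·4 + 6·4 + 9·1 + 6·1 + 5·3 = 234
D has the highest Borda score (234).

D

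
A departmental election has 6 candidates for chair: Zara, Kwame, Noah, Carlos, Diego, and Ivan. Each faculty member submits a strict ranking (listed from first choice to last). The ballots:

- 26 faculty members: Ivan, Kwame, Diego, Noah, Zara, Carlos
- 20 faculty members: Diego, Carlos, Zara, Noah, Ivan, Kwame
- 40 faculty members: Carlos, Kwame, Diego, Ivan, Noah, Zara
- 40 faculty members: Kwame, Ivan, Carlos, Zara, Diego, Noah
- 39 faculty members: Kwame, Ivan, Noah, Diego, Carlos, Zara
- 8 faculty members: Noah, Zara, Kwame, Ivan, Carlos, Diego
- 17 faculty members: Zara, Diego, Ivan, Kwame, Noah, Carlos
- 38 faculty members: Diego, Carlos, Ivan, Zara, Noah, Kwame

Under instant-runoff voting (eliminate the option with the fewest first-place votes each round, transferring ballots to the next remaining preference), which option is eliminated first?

Round 1: Zara 17, Kwame 79, Noah 8, Carlos 40, Diego 58, Ivan 26. Eliminate Noah.

Noah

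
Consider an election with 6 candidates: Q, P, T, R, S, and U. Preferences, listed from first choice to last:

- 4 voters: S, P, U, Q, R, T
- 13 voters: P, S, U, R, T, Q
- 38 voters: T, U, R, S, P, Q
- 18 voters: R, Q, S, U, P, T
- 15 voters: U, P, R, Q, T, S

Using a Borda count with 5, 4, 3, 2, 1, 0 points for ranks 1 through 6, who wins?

Q: 4·2 + 13·0 + 38·0 + 18·4 + 15·2 = 110
P: 4·4 + 13·5 + 38·1 + 18·1 + 15·4 = 197
T: 4·0 + 13·1 + 38·5 + 18·0 + 15·1 = 218
R: 4·1 + 13·2 + 38·3 + 18·5 + 15·3 = 279
S: 4·5 + 13·4 + 38·2 + 18·3 + 15·0 = 202
U: 4·3 + 13·3 + 38·4 + 18·2 + 15·5 = 314
U has the highest Borda score (314).

U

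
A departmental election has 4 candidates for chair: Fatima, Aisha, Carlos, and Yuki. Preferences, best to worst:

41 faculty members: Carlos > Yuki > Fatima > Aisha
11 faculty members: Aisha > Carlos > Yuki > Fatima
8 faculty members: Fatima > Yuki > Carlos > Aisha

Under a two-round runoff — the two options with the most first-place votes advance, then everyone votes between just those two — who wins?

Round 1 first-place votes: Fatima 8, Aisha 11, Carlos 41, Yuki 0.
Carlos and Aisha advance.
Runoff: Carlos is preferred to Aisha by 49 voters; Aisha by 11.
Carlos wins the runoff.

Carlos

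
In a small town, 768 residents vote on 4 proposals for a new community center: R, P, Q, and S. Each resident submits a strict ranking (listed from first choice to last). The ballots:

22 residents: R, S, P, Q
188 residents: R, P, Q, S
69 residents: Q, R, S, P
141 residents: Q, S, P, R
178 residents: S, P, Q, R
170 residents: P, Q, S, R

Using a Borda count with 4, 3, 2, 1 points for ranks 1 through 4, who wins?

R: 22·4 + 188·4 + 69·3 + 141·1 + 178·1 + 170·1 = 1536
P: 22·2 + 188·3 + 69·1 + 141·2 + 178·3 + 170·4 = 2173
Q: 22·1 + 188·2 + 69·4 + 141·4 + 178·2 + 170·3 = 2104
S: 22·3 + 188·1 + 69·2 + 141·3 + 178·4 + 170·2 = 1867
P has the highest Borda score (2173).

P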